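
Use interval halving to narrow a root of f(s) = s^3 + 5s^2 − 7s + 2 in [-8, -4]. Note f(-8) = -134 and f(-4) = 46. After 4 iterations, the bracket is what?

[-6.25, -6]

midpoint -6: f = 8 > 0 → [-8, -6]
midpoint -7: f = -47 < 0 → [-7, -6]
midpoint -6.5: f = -15.875 < 0 → [-6.5, -6]
midpoint -6.25: f = -3.0781 < 0 → [-6.25, -6]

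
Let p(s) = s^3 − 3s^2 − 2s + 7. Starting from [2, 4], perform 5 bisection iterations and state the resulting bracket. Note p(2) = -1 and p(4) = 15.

s = 3 gives p = 1, positive; keep [2, 3]
s = 2.5 gives p = -1.125, negative; keep [2.5, 3]
s = 2.75 gives p = -0.390625, negative; keep [2.75, 3]
s = 2.875 gives p = 0.2168, positive; keep [2.75, 2.875]
s = 2.8125 gives p = -0.1082, negative; keep [2.8125, 2.875]

[2.8125, 2.875]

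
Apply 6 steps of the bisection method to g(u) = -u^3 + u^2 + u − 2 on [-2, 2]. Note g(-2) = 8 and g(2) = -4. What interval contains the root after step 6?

midpoint 0: g = -2 < 0 → [-2, 0]
midpoint -1: g = -1 < 0 → [-2, -1]
midpoint -1.5: g = 2.125 > 0 → [-1.5, -1]
midpoint -1.25: g = 0.2656 > 0 → [-1.25, -1]
midpoint -1.125: g = -0.4355 < 0 → [-1.25, -1.125]
midpoint -1.1875: g = -0.1028 < 0 → [-1.25, -1.1875]

[-1.25, -1.1875]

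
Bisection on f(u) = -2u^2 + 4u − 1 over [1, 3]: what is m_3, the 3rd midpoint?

1.75

midpoint 2: f = -1 < 0 → [1, 2]
midpoint 1.5: f = 0.5 > 0 → [1.5, 2]
midpoint 1.75: f = -0.125 < 0 → [1.5, 1.75]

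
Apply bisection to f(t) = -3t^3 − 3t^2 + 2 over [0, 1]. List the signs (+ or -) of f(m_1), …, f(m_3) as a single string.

f(0.5) = 0.875 > 0, so the root lies in [0.5, 1]
f(0.75) = -0.953125 < 0, so the root lies in [0.5, 0.75]
f(0.625) = 0.095703 > 0, so the root lies in [0.625, 0.75]

+-+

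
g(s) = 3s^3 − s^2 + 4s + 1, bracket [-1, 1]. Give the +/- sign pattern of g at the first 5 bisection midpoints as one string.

m = 0, g(m) = 1 (+); new bracket [-1, 0]
m = -0.5, g(m) = -1.625 (−); new bracket [-0.5, 0]
m = -0.25, g(m) = -0.109375 (−); new bracket [-0.25, 0]
m = -0.125, g(m) = 0.4785 (+); new bracket [-0.25, -0.125]
m = -0.1875, g(m) = 0.1951 (+); new bracket [-0.25, -0.1875]

+--++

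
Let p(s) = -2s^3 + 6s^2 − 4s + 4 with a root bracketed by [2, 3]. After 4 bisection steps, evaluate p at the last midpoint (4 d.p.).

-0.5044

s = 2.5 gives p = 0.25, positive; keep [2.5, 3]
s = 2.75 gives p = -3.21875, negative; keep [2.5, 2.75]
s = 2.625 gives p = -1.332031, negative; keep [2.5, 2.625]
s = 2.5625 gives p = -0.5044, negative; keep [2.5, 2.5625]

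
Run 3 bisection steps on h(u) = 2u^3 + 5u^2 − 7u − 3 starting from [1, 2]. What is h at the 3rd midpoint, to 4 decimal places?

h(1.5) = 4.5 > 0, so the root lies in [1, 1.5]
h(1.25) = -0.03125 < 0, so the root lies in [1.25, 1.5]
h(1.375) = 2.027344 > 0, so the root lies in [1.25, 1.375]

2.0273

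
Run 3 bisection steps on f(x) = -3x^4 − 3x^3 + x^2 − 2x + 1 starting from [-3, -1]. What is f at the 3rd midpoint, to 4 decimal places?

-4.4961

m = -2, f(m) = -15 (−); new bracket [-2, -1]
m = -1.5, f(m) = 1.1875 (+); new bracket [-2, -1.5]
m = -1.75, f(m) = -4.496094 (−); new bracket [-1.75, -1.5]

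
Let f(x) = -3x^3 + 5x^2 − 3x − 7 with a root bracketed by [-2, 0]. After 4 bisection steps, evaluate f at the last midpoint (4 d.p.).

1.4629

midpoint -1: f = 4 > 0 → [-1, 0]
midpoint -0.5: f = -3.875 < 0 → [-1, -0.5]
midpoint -0.75: f = -0.671875 < 0 → [-1, -0.75]
midpoint -0.875: f = 1.4629 > 0 → [-0.875, -0.75]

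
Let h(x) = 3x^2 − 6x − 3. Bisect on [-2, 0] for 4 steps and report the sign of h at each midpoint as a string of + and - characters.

h(-1) = 6 > 0, so the root lies in [-1, 0]
h(-0.5) = 0.75 > 0, so the root lies in [-0.5, 0]
h(-0.25) = -1.3125 < 0, so the root lies in [-0.5, -0.25]
h(-0.375) = -0.3281 < 0, so the root lies in [-0.5, -0.375]

++--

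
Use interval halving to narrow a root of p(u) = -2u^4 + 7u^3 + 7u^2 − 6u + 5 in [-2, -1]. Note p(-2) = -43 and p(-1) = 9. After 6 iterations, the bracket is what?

midpoint -1.5: p = -4 < 0 → [-1.5, -1]
midpoint -1.25: p = 4.882812 > 0 → [-1.5, -1.25]
midpoint -1.375: p = 1.138184 > 0 → [-1.5, -1.375]
midpoint -1.4375: p = -1.2434 < 0 → [-1.4375, -1.375]
midpoint -1.40625: p = -0.0074 < 0 → [-1.40625, -1.375]
midpoint -1.390625: p = 0.5765 > 0 → [-1.40625, -1.390625]

[-1.40625, -1.390625]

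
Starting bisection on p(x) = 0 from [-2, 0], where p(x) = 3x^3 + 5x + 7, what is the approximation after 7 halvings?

x = -1 gives p = -1, negative; keep [-1, 0]
x = -0.5 gives p = 4.125, positive; keep [-1, -0.5]
x = -0.75 gives p = 1.984375, positive; keep [-1, -0.75]
x = -0.875 gives p = 0.6152, positive; keep [-1, -0.875]
x = -0.9375 gives p = -0.1594, negative; keep [-0.9375, -0.875]
x = -0.90625 gives p = 0.2359, positive; keep [-0.9375, -0.90625]
x = -0.921875 gives p = 0.0402, positive; keep [-0.9375, -0.921875]

-0.921875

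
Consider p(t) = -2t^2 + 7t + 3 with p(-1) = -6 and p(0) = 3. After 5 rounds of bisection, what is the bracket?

[-0.40625, -0.375]

p(-0.5) = -1 < 0, so the root lies in [-0.5, 0]
p(-0.25) = 1.125 > 0, so the root lies in [-0.5, -0.25]
p(-0.375) = 0.09375 > 0, so the root lies in [-0.5, -0.375]
p(-0.4375) = -0.4453 < 0, so the root lies in [-0.4375, -0.375]
p(-0.40625) = -0.1738 < 0, so the root lies in [-0.40625, -0.375]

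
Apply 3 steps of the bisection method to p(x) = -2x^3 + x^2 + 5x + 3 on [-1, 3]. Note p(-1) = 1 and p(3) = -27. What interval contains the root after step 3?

[2, 2.5]

x = 1 gives p = 7, positive; keep [1, 3]
x = 2 gives p = 1, positive; keep [2, 3]
x = 2.5 gives p = -9.5, negative; keep [2, 2.5]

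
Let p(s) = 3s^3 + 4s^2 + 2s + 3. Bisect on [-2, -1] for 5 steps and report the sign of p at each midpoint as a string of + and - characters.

midpoint -1.5: p = -1.125 < 0 → [-1.5, -1]
midpoint -1.25: p = 0.890625 > 0 → [-1.5, -1.25]
midpoint -1.375: p = 0.013672 > 0 → [-1.5, -1.375]
midpoint -1.4375: p = -0.5208 < 0 → [-1.4375, -1.375]
midpoint -1.40625: p = -0.2451 < 0 → [-1.40625, -1.375]

-++--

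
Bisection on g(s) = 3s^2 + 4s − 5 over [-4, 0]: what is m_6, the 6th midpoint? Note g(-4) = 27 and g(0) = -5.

m = -2, g(m) = -1 (−); new bracket [-4, -2]
m = -3, g(m) = 10 (+); new bracket [-3, -2]
m = -2.5, g(m) = 3.75 (+); new bracket [-2.5, -2]
m = -2.25, g(m) = 1.1875 (+); new bracket [-2.25, -2]
m = -2.125, g(m) = 0.0469 (+); new bracket [-2.125, -2]
m = -2.0625, g(m) = -0.4883 (−); new bracket [-2.125, -2.0625]

-2.0625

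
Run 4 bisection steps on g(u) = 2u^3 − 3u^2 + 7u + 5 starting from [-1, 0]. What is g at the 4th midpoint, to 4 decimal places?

u = -0.5 gives g = 0.5, positive; keep [-1, -0.5]
u = -0.75 gives g = -2.78125, negative; keep [-0.75, -0.5]
u = -0.625 gives g = -1.035156, negative; keep [-0.625, -0.5]
u = -0.5625 gives g = -0.2427, negative; keep [-0.5625, -0.5]

-0.2427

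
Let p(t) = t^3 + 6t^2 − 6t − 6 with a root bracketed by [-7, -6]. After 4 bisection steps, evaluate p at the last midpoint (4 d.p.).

t = -6.5 gives p = 11.875, positive; keep [-7, -6.5]
t = -6.75 gives p = 0.328125, positive; keep [-7, -6.75]
t = -6.875 gives p = -6.107422, negative; keep [-6.875, -6.75]
t = -6.8125 gives p = -2.8333, negative; keep [-6.8125, -6.75]

-2.8333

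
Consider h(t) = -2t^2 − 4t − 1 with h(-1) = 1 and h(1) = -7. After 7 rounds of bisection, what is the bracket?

[-0.296875, -0.28125]

midpoint 0: h = -1 < 0 → [-1, 0]
midpoint -0.5: h = 0.5 > 0 → [-0.5, 0]
midpoint -0.25: h = -0.125 < 0 → [-0.5, -0.25]
midpoint -0.375: h = 0.2188 > 0 → [-0.375, -0.25]
midpoint -0.3125: h = 0.0547 > 0 → [-0.3125, -0.25]
midpoint -0.28125: h = -0.0332 < 0 → [-0.3125, -0.28125]
midpoint -0.296875: h = 0.0112 > 0 → [-0.296875, -0.28125]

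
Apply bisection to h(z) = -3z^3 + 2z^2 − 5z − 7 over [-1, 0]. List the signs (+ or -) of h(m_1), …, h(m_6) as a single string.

--+-++

h(-0.5) = -3.625 < 0, so the root lies in [-1, -0.5]
h(-0.75) = -0.859375 < 0, so the root lies in [-1, -0.75]
h(-0.875) = 0.916016 > 0, so the root lies in [-0.875, -0.75]
h(-0.8125) = -0.0081 < 0, so the root lies in [-0.875, -0.8125]
h(-0.84375) = 0.4446 > 0, so the root lies in [-0.84375, -0.8125]
h(-0.828125) = 0.216 > 0, so the root lies in [-0.828125, -0.8125]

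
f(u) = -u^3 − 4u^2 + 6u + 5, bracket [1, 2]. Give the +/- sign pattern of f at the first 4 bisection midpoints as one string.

u = 1.5 gives f = 1.625, positive; keep [1.5, 2]
u = 1.75 gives f = -2.109375, negative; keep [1.5, 1.75]
u = 1.625 gives f = -0.103516, negative; keep [1.5, 1.625]
u = 1.5625 gives f = 0.7947, positive; keep [1.5625, 1.625]

+--+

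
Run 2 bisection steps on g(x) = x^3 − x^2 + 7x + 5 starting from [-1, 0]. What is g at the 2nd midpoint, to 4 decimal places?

midpoint -0.5: g = 1.125 > 0 → [-1, -0.5]
midpoint -0.75: g = -1.234375 < 0 → [-0.75, -0.5]

-1.2344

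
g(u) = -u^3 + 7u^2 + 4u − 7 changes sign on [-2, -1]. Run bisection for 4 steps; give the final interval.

midpoint -1.5: g = 6.125 > 0 → [-1.5, -1]
midpoint -1.25: g = 0.890625 > 0 → [-1.25, -1]
midpoint -1.125: g = -1.216797 < 0 → [-1.25, -1.125]
midpoint -1.1875: g = -0.2043 < 0 → [-1.25, -1.1875]

[-1.25, -1.1875]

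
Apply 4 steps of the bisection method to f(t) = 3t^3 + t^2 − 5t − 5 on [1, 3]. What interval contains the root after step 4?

midpoint 2: f = 13 > 0 → [1, 2]
midpoint 1.5: f = -0.125 < 0 → [1.5, 2]
midpoint 1.75: f = 5.390625 > 0 → [1.5, 1.75]
midpoint 1.625: f = 2.3887 > 0 → [1.5, 1.625]

[1.5, 1.625]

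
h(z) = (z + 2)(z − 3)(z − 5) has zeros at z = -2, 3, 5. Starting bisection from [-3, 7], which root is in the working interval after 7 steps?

m = 2, h(m) = 12 (+); new bracket [-3, 2]
m = -0.5, h(m) = 28.875 (+); new bracket [-3, -0.5]
m = -1.75, h(m) = 8.015625 (+); new bracket [-3, -1.75]
m = -2.375, h(m) = -14.8652 (−); new bracket [-2.375, -1.75]
m = -2.0625, h(m) = -2.2346 (−); new bracket [-2.0625, -1.75]
m = -1.90625, h(m) = 3.1766 (+); new bracket [-2.0625, -1.90625]
m = -1.984375, h(m) = 0.5439 (+); new bracket [-2.0625, -1.984375]

-2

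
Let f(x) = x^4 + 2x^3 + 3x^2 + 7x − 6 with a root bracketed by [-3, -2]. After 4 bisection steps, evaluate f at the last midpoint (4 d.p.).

1.0977

x = -2.5 gives f = 3.0625, positive; keep [-2.5, -2]
x = -2.25 gives f = -3.714844, negative; keep [-2.5, -2.25]
x = -2.375 gives f = -0.679443, negative; keep [-2.5, -2.375]
x = -2.4375 gives f = 1.0977, positive; keep [-2.4375, -2.375]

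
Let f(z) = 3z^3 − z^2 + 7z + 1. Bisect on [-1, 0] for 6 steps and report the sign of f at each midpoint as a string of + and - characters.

m = -0.5, f(m) = -3.125 (−); new bracket [-0.5, 0]
m = -0.25, f(m) = -0.859375 (−); new bracket [-0.25, 0]
m = -0.125, f(m) = 0.103516 (+); new bracket [-0.25, -0.125]
m = -0.1875, f(m) = -0.3674 (−); new bracket [-0.1875, -0.125]
m = -0.15625, f(m) = -0.1296 (−); new bracket [-0.15625, -0.125]
m = -0.140625, f(m) = -0.0125 (−); new bracket [-0.140625, -0.125]

--+---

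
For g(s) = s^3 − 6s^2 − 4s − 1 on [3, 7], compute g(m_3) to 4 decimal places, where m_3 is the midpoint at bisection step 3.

midpoint 5: g = -46 < 0 → [5, 7]
midpoint 6: g = -25 < 0 → [6, 7]
midpoint 6.5: g = -5.875 < 0 → [6.5, 7]

-5.8750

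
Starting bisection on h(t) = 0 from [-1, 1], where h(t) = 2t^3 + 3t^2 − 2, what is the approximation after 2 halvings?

midpoint 0: h = -2 < 0 → [0, 1]
midpoint 0.5: h = -1 < 0 → [0.5, 1]

0.5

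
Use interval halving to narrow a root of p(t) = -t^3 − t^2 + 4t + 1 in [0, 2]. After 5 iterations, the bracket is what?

p(1) = 3 > 0, so the root lies in [1, 2]
p(1.5) = 1.375 > 0, so the root lies in [1.5, 2]
p(1.75) = -0.421875 < 0, so the root lies in [1.5, 1.75]
p(1.625) = 0.5684 > 0, so the root lies in [1.625, 1.75]
p(1.6875) = 0.0969 > 0, so the root lies in [1.6875, 1.75]

[1.6875, 1.75]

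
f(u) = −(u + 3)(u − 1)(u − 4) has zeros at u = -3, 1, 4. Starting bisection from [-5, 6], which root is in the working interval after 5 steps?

midpoint 0.5: f = -6.125 < 0 → [-5, 0.5]
midpoint -2.25: f = -15.234375 < 0 → [-5, -2.25]
midpoint -3.625: f = 22.041016 > 0 → [-3.625, -2.25]
midpoint -2.9375: f = -1.7073 < 0 → [-3.625, -2.9375]
midpoint -3.28125: f = 8.7674 > 0 → [-3.28125, -2.9375]

-3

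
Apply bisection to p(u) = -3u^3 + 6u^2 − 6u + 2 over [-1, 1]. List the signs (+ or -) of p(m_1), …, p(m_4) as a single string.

u = 0 gives p = 2, positive; keep [0, 1]
u = 0.5 gives p = 0.125, positive; keep [0.5, 1]
u = 0.75 gives p = -0.390625, negative; keep [0.5, 0.75]
u = 0.625 gives p = -0.1387, negative; keep [0.5, 0.625]

++--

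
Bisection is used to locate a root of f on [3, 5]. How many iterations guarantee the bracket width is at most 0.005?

Width after n steps is 2/2^n. Need 2^n ≥ 2/0.005 = 400.
2^8 = 256 < 400 ≤ 2^9 = 512, so n = 9.

9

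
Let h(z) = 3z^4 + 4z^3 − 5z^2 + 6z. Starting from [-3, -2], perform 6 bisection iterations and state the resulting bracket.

[-2.390625, -2.375]

m = -2.5, h(m) = 8.4375 (+); new bracket [-2.5, -2]
m = -2.25, h(m) = -7.488281 (−); new bracket [-2.5, -2.25]
m = -2.375, h(m) = -0.589111 (−); new bracket [-2.5, -2.375]
m = -2.4375, h(m) = 3.6402 (+); new bracket [-2.4375, -2.375]
m = -2.40625, h(m) = 1.4568 (+); new bracket [-2.40625, -2.375]
m = -2.390625, h(m) = 0.417 (+); new bracket [-2.390625, -2.375]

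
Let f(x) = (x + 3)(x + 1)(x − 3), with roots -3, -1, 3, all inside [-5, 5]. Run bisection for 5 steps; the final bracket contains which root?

m = 0, f(m) = -9 (−); new bracket [0, 5]
m = 2.5, f(m) = -9.625 (−); new bracket [2.5, 5]
m = 3.75, f(m) = 24.046875 (+); new bracket [2.5, 3.75]
m = 3.125, f(m) = 3.1582 (+); new bracket [2.5, 3.125]
m = 2.8125, f(m) = -4.155 (−); new bracket [2.8125, 3.125]

3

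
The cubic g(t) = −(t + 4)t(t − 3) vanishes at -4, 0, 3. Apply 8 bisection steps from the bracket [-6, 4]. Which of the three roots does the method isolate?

-4

m = -1, g(m) = -12 (−); new bracket [-6, -1]
m = -3.5, g(m) = -11.375 (−); new bracket [-6, -3.5]
m = -4.75, g(m) = 27.609375 (+); new bracket [-4.75, -3.5]
m = -4.125, g(m) = 3.6738 (+); new bracket [-4.125, -3.5]
m = -3.8125, g(m) = -4.8699 (−); new bracket [-4.125, -3.8125]
m = -3.96875, g(m) = -0.8643 (−); new bracket [-4.125, -3.96875]
m = -4.046875, g(m) = 1.3368 (+); new bracket [-4.046875, -3.96875]
m = -4.0078125, g(m) = 0.2194 (+); new bracket [-4.0078125, -3.96875]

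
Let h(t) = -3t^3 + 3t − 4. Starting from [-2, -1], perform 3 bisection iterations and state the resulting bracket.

[-1.5, -1.375]

h(-1.5) = 1.625 > 0, so the root lies in [-1.5, -1]
h(-1.25) = -1.890625 < 0, so the root lies in [-1.5, -1.25]
h(-1.375) = -0.326172 < 0, so the root lies in [-1.5, -1.375]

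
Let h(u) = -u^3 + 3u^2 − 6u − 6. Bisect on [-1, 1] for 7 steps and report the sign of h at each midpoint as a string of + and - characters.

--+--++

midpoint 0: h = -6 < 0 → [-1, 0]
midpoint -0.5: h = -2.125 < 0 → [-1, -0.5]
midpoint -0.75: h = 0.609375 > 0 → [-0.75, -0.5]
midpoint -0.625: h = -0.834 < 0 → [-0.75, -0.625]
midpoint -0.6875: h = -0.1321 < 0 → [-0.75, -0.6875]
midpoint -0.71875: h = 0.2336 > 0 → [-0.71875, -0.6875]
midpoint -0.703125: h = 0.0495 > 0 → [-0.703125, -0.6875]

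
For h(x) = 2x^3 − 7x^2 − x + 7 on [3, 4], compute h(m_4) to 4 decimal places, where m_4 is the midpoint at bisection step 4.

-0.4272

x = 3.5 gives h = 3.5, positive; keep [3, 3.5]
x = 3.25 gives h = -1.53125, negative; keep [3.25, 3.5]
x = 3.375 gives h = 0.777344, positive; keep [3.25, 3.375]
x = 3.3125 gives h = -0.4272, negative; keep [3.3125, 3.375]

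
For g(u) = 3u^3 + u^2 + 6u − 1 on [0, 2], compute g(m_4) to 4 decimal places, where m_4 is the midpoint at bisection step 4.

-0.2285

g(1) = 9 > 0, so the root lies in [0, 1]
g(0.5) = 2.625 > 0, so the root lies in [0, 0.5]
g(0.25) = 0.609375 > 0, so the root lies in [0, 0.25]
g(0.125) = -0.2285 < 0, so the root lies in [0.125, 0.25]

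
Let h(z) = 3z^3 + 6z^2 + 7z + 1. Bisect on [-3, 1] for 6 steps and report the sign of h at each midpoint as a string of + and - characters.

-+--+-

z = -1 gives h = -3, negative; keep [-1, 1]
z = 0 gives h = 1, positive; keep [-1, 0]
z = -0.5 gives h = -1.375, negative; keep [-0.5, 0]
z = -0.25 gives h = -0.4219, negative; keep [-0.25, 0]
z = -0.125 gives h = 0.2129, positive; keep [-0.25, -0.125]
z = -0.1875 gives h = -0.1213, negative; keep [-0.1875, -0.125]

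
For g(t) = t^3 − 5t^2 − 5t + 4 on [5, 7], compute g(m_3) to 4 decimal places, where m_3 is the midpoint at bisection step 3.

0.0469

m = 6, g(m) = 10 (+); new bracket [5, 6]
m = 5.5, g(m) = -8.375 (−); new bracket [5.5, 6]
m = 5.75, g(m) = 0.046875 (+); new bracket [5.5, 5.75]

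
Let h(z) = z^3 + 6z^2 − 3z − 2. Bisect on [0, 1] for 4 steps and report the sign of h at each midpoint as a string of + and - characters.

midpoint 0.5: h = -1.875 < 0 → [0.5, 1]
midpoint 0.75: h = -0.453125 < 0 → [0.75, 1]
midpoint 0.875: h = 0.638672 > 0 → [0.75, 0.875]
midpoint 0.8125: h = 0.0598 > 0 → [0.75, 0.8125]

--++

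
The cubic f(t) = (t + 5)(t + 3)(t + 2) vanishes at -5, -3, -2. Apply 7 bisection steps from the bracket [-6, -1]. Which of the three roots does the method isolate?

-5

midpoint -3.5: f = 1.125 > 0 → [-6, -3.5]
midpoint -4.75: f = 1.203125 > 0 → [-6, -4.75]
midpoint -5.375: f = -3.005859 < 0 → [-5.375, -4.75]
midpoint -5.0625: f = -0.3948 < 0 → [-5.0625, -4.75]
midpoint -4.90625: f = 0.5194 > 0 → [-5.0625, -4.90625]
midpoint -4.984375: f = 0.0925 > 0 → [-5.0625, -4.984375]
midpoint -5.0234375: f = -0.1434 < 0 → [-5.0234375, -4.984375]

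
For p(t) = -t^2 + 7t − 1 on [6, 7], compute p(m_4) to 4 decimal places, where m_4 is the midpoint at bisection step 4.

0.2773

midpoint 6.5: p = 2.25 > 0 → [6.5, 7]
midpoint 6.75: p = 0.6875 > 0 → [6.75, 7]
midpoint 6.875: p = -0.140625 < 0 → [6.75, 6.875]
midpoint 6.8125: p = 0.2773 > 0 → [6.8125, 6.875]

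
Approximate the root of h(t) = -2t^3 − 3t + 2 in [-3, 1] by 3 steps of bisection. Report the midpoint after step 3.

0.5

t = -1 gives h = 7, positive; keep [-1, 1]
t = 0 gives h = 2, positive; keep [0, 1]
t = 0.5 gives h = 0.25, positive; keep [0.5, 1]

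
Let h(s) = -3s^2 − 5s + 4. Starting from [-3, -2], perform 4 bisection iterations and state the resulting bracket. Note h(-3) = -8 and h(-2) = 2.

midpoint -2.5: h = -2.25 < 0 → [-2.5, -2]
midpoint -2.25: h = 0.0625 > 0 → [-2.5, -2.25]
midpoint -2.375: h = -1.046875 < 0 → [-2.375, -2.25]
midpoint -2.3125: h = -0.4805 < 0 → [-2.3125, -2.25]

[-2.3125, -2.25]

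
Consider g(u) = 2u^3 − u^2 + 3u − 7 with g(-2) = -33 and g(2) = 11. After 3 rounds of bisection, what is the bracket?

u = 0 gives g = -7, negative; keep [0, 2]
u = 1 gives g = -3, negative; keep [1, 2]
u = 1.5 gives g = 2, positive; keep [1, 1.5]

[1, 1.5]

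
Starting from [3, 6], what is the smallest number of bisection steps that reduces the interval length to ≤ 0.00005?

Width after n steps is 3/2^n. Need 2^n ≥ 3/0.00005 = 60000.
2^15 = 32768 < 60000 ≤ 2^16 = 65536, so n = 16.

16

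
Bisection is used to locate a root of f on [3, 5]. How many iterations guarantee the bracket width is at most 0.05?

6

Width after n steps is 2/2^n. Need 2^n ≥ 2/0.05 = 40.
2^5 = 32 < 40 ≤ 2^6 = 64, so n = 6.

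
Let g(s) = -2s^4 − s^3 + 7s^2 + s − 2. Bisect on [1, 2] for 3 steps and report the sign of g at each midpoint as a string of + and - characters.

+--

m = 1.5, g(m) = 1.75 (+); new bracket [1.5, 2]
m = 1.75, g(m) = -2.929688 (−); new bracket [1.5, 1.75]
m = 1.625, g(m) = -0.127441 (−); new bracket [1.5, 1.625]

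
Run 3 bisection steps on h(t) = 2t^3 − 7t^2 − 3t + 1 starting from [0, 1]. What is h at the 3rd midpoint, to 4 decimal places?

0.5195

m = 0.5, h(m) = -2 (−); new bracket [0, 0.5]
m = 0.25, h(m) = -0.15625 (−); new bracket [0, 0.25]
m = 0.125, h(m) = 0.519531 (+); new bracket [0.125, 0.25]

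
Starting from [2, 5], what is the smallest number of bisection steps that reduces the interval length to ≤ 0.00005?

16

Width after n steps is 3/2^n. Need 2^n ≥ 3/0.00005 = 60000.
2^15 = 32768 < 60000 ≤ 2^16 = 65536, so n = 16.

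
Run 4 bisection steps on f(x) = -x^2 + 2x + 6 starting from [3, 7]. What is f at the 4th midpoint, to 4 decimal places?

-0.5625

f(5) = -9 < 0, so the root lies in [3, 5]
f(4) = -2 < 0, so the root lies in [3, 4]
f(3.5) = 0.75 > 0, so the root lies in [3.5, 4]
f(3.75) = -0.5625 < 0, so the root lies in [3.5, 3.75]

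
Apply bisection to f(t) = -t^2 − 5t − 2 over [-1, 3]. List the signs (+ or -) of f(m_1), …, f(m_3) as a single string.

--+

t = 1 gives f = -8, negative; keep [-1, 1]
t = 0 gives f = -2, negative; keep [-1, 0]
t = -0.5 gives f = 0.25, positive; keep [-0.5, 0]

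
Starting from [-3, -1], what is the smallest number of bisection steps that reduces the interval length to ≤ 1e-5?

18

Width after n steps is 2/2^n. Need 2^n ≥ 2/1e-5 = 200000.
2^17 = 131072 < 200000 ≤ 2^18 = 262144, so n = 18.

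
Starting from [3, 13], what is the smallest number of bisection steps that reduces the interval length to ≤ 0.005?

Width after n steps is 10/2^n. Need 2^n ≥ 10/0.005 = 2000.
2^10 = 1024 < 2000 ≤ 2^11 = 2048, so n = 11.

11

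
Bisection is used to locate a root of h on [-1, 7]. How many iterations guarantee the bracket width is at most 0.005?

11

Width after n steps is 8/2^n. Need 2^n ≥ 8/0.005 = 1600.
2^10 = 1024 < 1600 ≤ 2^11 = 2048, so n = 11.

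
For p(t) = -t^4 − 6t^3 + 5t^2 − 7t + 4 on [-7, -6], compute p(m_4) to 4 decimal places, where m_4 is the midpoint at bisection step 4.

p(-6.5) = 123.4375 > 0, so the root lies in [-7, -6.5]
p(-6.75) = 48.402344 > 0, so the root lies in [-7, -6.75]
p(-6.875) = 4.12085 > 0, so the root lies in [-7, -6.875]
p(-6.9375) = -19.8189 < 0, so the root lies in [-6.9375, -6.875]

-19.8189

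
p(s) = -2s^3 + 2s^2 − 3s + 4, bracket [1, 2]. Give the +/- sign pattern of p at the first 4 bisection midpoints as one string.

--+-

p(1.5) = -2.75 < 0, so the root lies in [1, 1.5]
p(1.25) = -0.53125 < 0, so the root lies in [1, 1.25]
p(1.125) = 0.308594 > 0, so the root lies in [1.125, 1.25]
p(1.1875) = -0.0913 < 0, so the root lies in [1.125, 1.1875]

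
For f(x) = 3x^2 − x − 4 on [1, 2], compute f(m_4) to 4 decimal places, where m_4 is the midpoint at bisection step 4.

-0.1445

midpoint 1.5: f = 1.25 > 0 → [1, 1.5]
midpoint 1.25: f = -0.5625 < 0 → [1.25, 1.5]
midpoint 1.375: f = 0.296875 > 0 → [1.25, 1.375]
midpoint 1.3125: f = -0.1445 < 0 → [1.3125, 1.375]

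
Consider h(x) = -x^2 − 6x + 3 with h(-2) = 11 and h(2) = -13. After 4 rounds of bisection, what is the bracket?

[0.25, 0.5]

m = 0, h(m) = 3 (+); new bracket [0, 2]
m = 1, h(m) = -4 (−); new bracket [0, 1]
m = 0.5, h(m) = -0.25 (−); new bracket [0, 0.5]
m = 0.25, h(m) = 1.4375 (+); new bracket [0.25, 0.5]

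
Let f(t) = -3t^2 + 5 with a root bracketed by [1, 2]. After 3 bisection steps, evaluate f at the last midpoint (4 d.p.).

-0.6719

m = 1.5, f(m) = -1.75 (−); new bracket [1, 1.5]
m = 1.25, f(m) = 0.3125 (+); new bracket [1.25, 1.5]
m = 1.375, f(m) = -0.671875 (−); new bracket [1.25, 1.375]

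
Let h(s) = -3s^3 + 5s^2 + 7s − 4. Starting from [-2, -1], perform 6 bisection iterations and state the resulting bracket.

[-1.203125, -1.1875]

h(-1.5) = 6.875 > 0, so the root lies in [-1.5, -1]
h(-1.25) = 0.921875 > 0, so the root lies in [-1.25, -1]
h(-1.125) = -1.275391 < 0, so the root lies in [-1.25, -1.125]
h(-1.1875) = -0.238 < 0, so the root lies in [-1.25, -1.1875]
h(-1.21875) = 0.3263 > 0, so the root lies in [-1.21875, -1.1875]
h(-1.203125) = 0.0403 > 0, so the root lies in [-1.203125, -1.1875]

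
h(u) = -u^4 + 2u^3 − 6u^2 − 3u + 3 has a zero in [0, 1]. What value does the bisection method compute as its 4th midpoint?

0.5625

u = 0.5 gives h = 0.1875, positive; keep [0.5, 1]
u = 0.75 gives h = -2.097656, negative; keep [0.5, 0.75]
u = 0.625 gives h = -0.883057, negative; keep [0.5, 0.625]
u = 0.5625 gives h = -0.3301, negative; keep [0.5, 0.5625]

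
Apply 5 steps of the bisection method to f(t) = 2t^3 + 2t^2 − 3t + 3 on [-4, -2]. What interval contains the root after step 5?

midpoint -3: f = -24 < 0 → [-3, -2]
midpoint -2.5: f = -8.25 < 0 → [-2.5, -2]
midpoint -2.25: f = -2.90625 < 0 → [-2.25, -2]
midpoint -2.125: f = -0.7852 < 0 → [-2.125, -2]
midpoint -2.0625: f = 0.1479 > 0 → [-2.125, -2.0625]

[-2.125, -2.0625]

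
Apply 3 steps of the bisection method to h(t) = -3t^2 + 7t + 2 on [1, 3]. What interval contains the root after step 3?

midpoint 2: h = 4 > 0 → [2, 3]
midpoint 2.5: h = 0.75 > 0 → [2.5, 3]
midpoint 2.75: h = -1.4375 < 0 → [2.5, 2.75]

[2.5, 2.75]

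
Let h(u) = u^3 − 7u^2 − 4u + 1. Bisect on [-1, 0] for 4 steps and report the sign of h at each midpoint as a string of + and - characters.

midpoint -0.5: h = 1.125 > 0 → [-1, -0.5]
midpoint -0.75: h = -0.359375 < 0 → [-0.75, -0.5]
midpoint -0.625: h = 0.521484 > 0 → [-0.75, -0.625]
midpoint -0.6875: h = 0.1165 > 0 → [-0.75, -0.6875]

+-++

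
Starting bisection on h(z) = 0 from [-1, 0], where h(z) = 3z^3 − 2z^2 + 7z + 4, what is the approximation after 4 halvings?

z = -0.5 gives h = -0.375, negative; keep [-0.5, 0]
z = -0.25 gives h = 2.078125, positive; keep [-0.5, -0.25]
z = -0.375 gives h = 0.935547, positive; keep [-0.5, -0.375]
z = -0.4375 gives h = 0.3035, positive; keep [-0.5, -0.4375]

-0.4375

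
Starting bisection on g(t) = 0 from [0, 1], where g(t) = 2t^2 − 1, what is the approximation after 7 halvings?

0.7109375

g(0.5) = -0.5 < 0, so the root lies in [0.5, 1]
g(0.75) = 0.125 > 0, so the root lies in [0.5, 0.75]
g(0.625) = -0.21875 < 0, so the root lies in [0.625, 0.75]
g(0.6875) = -0.0547 < 0, so the root lies in [0.6875, 0.75]
g(0.71875) = 0.0332 > 0, so the root lies in [0.6875, 0.71875]
g(0.703125) = -0.0112 < 0, so the root lies in [0.703125, 0.71875]
g(0.7109375) = 0.0109 > 0, so the root lies in [0.703125, 0.7109375]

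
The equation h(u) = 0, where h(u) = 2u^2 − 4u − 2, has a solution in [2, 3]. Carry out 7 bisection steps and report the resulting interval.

m = 2.5, h(m) = 0.5 (+); new bracket [2, 2.5]
m = 2.25, h(m) = -0.875 (−); new bracket [2.25, 2.5]
m = 2.375, h(m) = -0.21875 (−); new bracket [2.375, 2.5]
m = 2.4375, h(m) = 0.1328 (+); new bracket [2.375, 2.4375]
m = 2.40625, h(m) = -0.0449 (−); new bracket [2.40625, 2.4375]
m = 2.421875, h(m) = 0.0435 (+); new bracket [2.40625, 2.421875]
m = 2.4140625, h(m) = -0.0009 (−); new bracket [2.4140625, 2.421875]

[2.4140625, 2.421875]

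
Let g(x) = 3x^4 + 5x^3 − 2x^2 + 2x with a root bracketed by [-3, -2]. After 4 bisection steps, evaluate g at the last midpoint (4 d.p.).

m = -2.5, g(m) = 21.5625 (+); new bracket [-2.5, -2]
m = -2.25, g(m) = 5.308594 (+); new bracket [-2.25, -2]
m = -2.125, g(m) = -0.087158 (−); new bracket [-2.25, -2.125]
m = -2.1875, g(m) = 2.4102 (+); new bracket [-2.1875, -2.125]

2.4102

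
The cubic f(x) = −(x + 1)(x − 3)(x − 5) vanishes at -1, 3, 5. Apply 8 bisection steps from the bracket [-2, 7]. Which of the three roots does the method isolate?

-1

f(2.5) = -4.375 < 0, so the root lies in [-2, 2.5]
f(0.25) = -16.328125 < 0, so the root lies in [-2, 0.25]
f(-0.875) = -2.845703 < 0, so the root lies in [-2, -0.875]
f(-1.4375) = 12.4978 > 0, so the root lies in [-1.4375, -0.875]
f(-1.15625) = 3.998 > 0, so the root lies in [-1.15625, -0.875]
f(-1.015625) = 0.3774 > 0, so the root lies in [-1.015625, -0.875]
f(-0.9453125) = -1.2828 < 0, so the root lies in [-1.015625, -0.9453125]
f(-0.98046875) = -0.4649 < 0, so the root lies in [-1.015625, -0.98046875]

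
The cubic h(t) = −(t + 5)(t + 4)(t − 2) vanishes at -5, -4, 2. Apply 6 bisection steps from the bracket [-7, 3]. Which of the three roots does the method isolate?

2

h(-2) = 24 > 0, so the root lies in [-2, 3]
h(0.5) = 37.125 > 0, so the root lies in [0.5, 3]
h(1.75) = 9.703125 > 0, so the root lies in [1.75, 3]
h(2.375) = -17.6309 < 0, so the root lies in [1.75, 2.375]
h(2.0625) = -2.676 < 0, so the root lies in [1.75, 2.0625]
h(1.90625) = 3.8241 > 0, so the root lies in [1.90625, 2.0625]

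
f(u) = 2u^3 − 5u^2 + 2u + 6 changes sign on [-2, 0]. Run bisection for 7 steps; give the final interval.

[-0.828125, -0.8125]

u = -1 gives f = -3, negative; keep [-1, 0]
u = -0.5 gives f = 3.5, positive; keep [-1, -0.5]
u = -0.75 gives f = 0.84375, positive; keep [-1, -0.75]
u = -0.875 gives f = -0.918, negative; keep [-0.875, -0.75]
u = -0.8125 gives f = 0.0015, positive; keep [-0.875, -0.8125]
u = -0.84375 gives f = -0.4484, negative; keep [-0.84375, -0.8125]
u = -0.828125 gives f = -0.221, negative; keep [-0.828125, -0.8125]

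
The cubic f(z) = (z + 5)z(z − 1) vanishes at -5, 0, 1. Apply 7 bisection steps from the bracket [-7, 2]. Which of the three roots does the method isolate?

-5

midpoint -2.5: f = 21.875 > 0 → [-7, -2.5]
midpoint -4.75: f = 6.828125 > 0 → [-7, -4.75]
midpoint -5.875: f = -35.341797 < 0 → [-5.875, -4.75]
midpoint -5.3125: f = -10.4797 < 0 → [-5.3125, -4.75]
midpoint -5.03125: f = -0.9483 < 0 → [-5.03125, -4.75]
midpoint -4.890625: f = 3.151 > 0 → [-5.03125, -4.890625]
midpoint -4.9609375: f = 1.1551 > 0 → [-5.03125, -4.9609375]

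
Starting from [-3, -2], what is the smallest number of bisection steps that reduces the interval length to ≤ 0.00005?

15

Width after n steps is 1/2^n. Need 2^n ≥ 1/0.00005 = 20000.
2^14 = 16384 < 20000 ≤ 2^15 = 32768, so n = 15.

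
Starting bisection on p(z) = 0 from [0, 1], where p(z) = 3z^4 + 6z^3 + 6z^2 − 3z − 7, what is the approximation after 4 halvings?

0.8125

p(0.5) = -6.0625 < 0, so the root lies in [0.5, 1]
p(0.75) = -2.394531 < 0, so the root lies in [0.75, 1]
p(0.875) = 0.746826 > 0, so the root lies in [0.75, 0.875]
p(0.8125) = -0.9509 < 0, so the root lies in [0.8125, 0.875]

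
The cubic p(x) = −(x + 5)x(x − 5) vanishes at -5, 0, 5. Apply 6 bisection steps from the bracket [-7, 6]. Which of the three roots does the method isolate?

-5

p(-0.5) = -12.375 < 0, so the root lies in [-7, -0.5]
p(-3.75) = -41.015625 < 0, so the root lies in [-7, -3.75]
p(-5.375) = 20.912109 > 0, so the root lies in [-5.375, -3.75]
p(-4.5625) = -19.0876 < 0, so the root lies in [-5.375, -4.5625]
p(-4.96875) = -1.5479 < 0, so the root lies in [-5.375, -4.96875]
p(-5.171875) = 9.0419 > 0, so the root lies in [-5.171875, -4.96875]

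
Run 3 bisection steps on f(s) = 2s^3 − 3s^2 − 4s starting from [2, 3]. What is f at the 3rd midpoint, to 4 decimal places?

0.3711

midpoint 2.5: f = 2.5 > 0 → [2, 2.5]
midpoint 2.25: f = -1.40625 < 0 → [2.25, 2.5]
midpoint 2.375: f = 0.371094 > 0 → [2.25, 2.375]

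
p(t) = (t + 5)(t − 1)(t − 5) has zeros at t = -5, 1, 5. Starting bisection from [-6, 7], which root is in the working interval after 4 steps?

-5

m = 0.5, p(m) = 12.375 (+); new bracket [-6, 0.5]
m = -2.75, p(m) = 65.390625 (+); new bracket [-6, -2.75]
m = -4.375, p(m) = 31.494141 (+); new bracket [-6, -4.375]
m = -5.1875, p(m) = -11.8191 (−); new bracket [-5.1875, -4.375]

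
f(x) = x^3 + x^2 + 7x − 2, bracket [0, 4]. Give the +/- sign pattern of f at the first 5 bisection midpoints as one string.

+++-+

m = 2, f(m) = 24 (+); new bracket [0, 2]
m = 1, f(m) = 7 (+); new bracket [0, 1]
m = 0.5, f(m) = 1.875 (+); new bracket [0, 0.5]
m = 0.25, f(m) = -0.1719 (−); new bracket [0.25, 0.5]
m = 0.375, f(m) = 0.8184 (+); new bracket [0.25, 0.375]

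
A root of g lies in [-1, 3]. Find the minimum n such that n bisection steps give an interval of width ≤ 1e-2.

Width after n steps is 4/2^n. Need 2^n ≥ 4/1e-2 = 400.
2^8 = 256 < 400 ≤ 2^9 = 512, so n = 9.

9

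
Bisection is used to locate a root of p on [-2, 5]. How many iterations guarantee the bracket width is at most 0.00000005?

Width after n steps is 7/2^n. Need 2^n ≥ 7/0.00000005 = 140000000.
2^27 = 134217728 < 140000000 ≤ 2^28 = 268435456, so n = 28.

28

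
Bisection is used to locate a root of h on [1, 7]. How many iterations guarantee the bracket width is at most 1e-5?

20

Width after n steps is 6/2^n. Need 2^n ≥ 6/1e-5 = 600000.
2^19 = 524288 < 600000 ≤ 2^20 = 1048576, so n = 20.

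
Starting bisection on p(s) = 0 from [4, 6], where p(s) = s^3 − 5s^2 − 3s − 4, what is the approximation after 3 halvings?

5.75

midpoint 5: p = -19 < 0 → [5, 6]
midpoint 5.5: p = -5.375 < 0 → [5.5, 6]
midpoint 5.75: p = 3.546875 > 0 → [5.5, 5.75]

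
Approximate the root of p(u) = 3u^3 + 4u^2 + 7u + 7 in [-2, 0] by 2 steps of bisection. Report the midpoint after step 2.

-1.5

m = -1, p(m) = 1 (+); new bracket [-2, -1]
m = -1.5, p(m) = -4.625 (−); new bracket [-1.5, -1]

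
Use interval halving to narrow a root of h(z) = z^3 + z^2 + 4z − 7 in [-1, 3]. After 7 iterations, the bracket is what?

[1.09375, 1.125]

m = 1, h(m) = -1 (−); new bracket [1, 3]
m = 2, h(m) = 13 (+); new bracket [1, 2]
m = 1.5, h(m) = 4.625 (+); new bracket [1, 1.5]
m = 1.25, h(m) = 1.5156 (+); new bracket [1, 1.25]
m = 1.125, h(m) = 0.1895 (+); new bracket [1, 1.125]
m = 1.0625, h(m) = -0.4216 (−); new bracket [1.0625, 1.125]
m = 1.09375, h(m) = -0.1203 (−); new bracket [1.09375, 1.125]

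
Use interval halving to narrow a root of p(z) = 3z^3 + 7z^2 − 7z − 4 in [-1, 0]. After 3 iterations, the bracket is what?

[-0.5, -0.375]

z = -0.5 gives p = 0.875, positive; keep [-0.5, 0]
z = -0.25 gives p = -1.859375, negative; keep [-0.5, -0.25]
z = -0.375 gives p = -0.548828, negative; keep [-0.5, -0.375]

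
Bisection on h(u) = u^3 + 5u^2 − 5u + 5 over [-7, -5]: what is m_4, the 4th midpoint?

u = -6 gives h = -1, negative; keep [-6, -5]
u = -5.5 gives h = 17.375, positive; keep [-6, -5.5]
u = -5.75 gives h = 8.953125, positive; keep [-6, -5.75]
u = -5.875 gives h = 4.1738, positive; keep [-6, -5.875]

-5.875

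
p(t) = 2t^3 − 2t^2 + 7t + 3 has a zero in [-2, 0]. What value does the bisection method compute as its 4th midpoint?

-0.375

p(-1) = -8 < 0, so the root lies in [-1, 0]
p(-0.5) = -1.25 < 0, so the root lies in [-0.5, 0]
p(-0.25) = 1.09375 > 0, so the root lies in [-0.5, -0.25]
p(-0.375) = -0.0117 < 0, so the root lies in [-0.375, -0.25]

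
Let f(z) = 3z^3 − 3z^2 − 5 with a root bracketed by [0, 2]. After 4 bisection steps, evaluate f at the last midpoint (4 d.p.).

f(1) = -5 < 0, so the root lies in [1, 2]
f(1.5) = -1.625 < 0, so the root lies in [1.5, 2]
f(1.75) = 1.890625 > 0, so the root lies in [1.5, 1.75]
f(1.625) = -0.0488 < 0, so the root lies in [1.625, 1.75]

-0.0488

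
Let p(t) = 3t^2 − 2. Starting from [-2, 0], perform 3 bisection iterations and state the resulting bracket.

[-1, -0.75]

p(-1) = 1 > 0, so the root lies in [-1, 0]
p(-0.5) = -1.25 < 0, so the root lies in [-1, -0.5]
p(-0.75) = -0.3125 < 0, so the root lies in [-1, -0.75]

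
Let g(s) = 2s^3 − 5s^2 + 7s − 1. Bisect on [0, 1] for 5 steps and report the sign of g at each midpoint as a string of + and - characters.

m = 0.5, g(m) = 1.5 (+); new bracket [0, 0.5]
m = 0.25, g(m) = 0.46875 (+); new bracket [0, 0.25]
m = 0.125, g(m) = -0.199219 (−); new bracket [0.125, 0.25]
m = 0.1875, g(m) = 0.1499 (+); new bracket [0.125, 0.1875]
m = 0.15625, g(m) = -0.0207 (−); new bracket [0.15625, 0.1875]

++-+-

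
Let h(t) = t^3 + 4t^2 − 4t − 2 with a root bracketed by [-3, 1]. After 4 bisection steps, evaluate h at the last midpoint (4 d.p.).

-0.7656

h(-1) = 5 > 0, so the root lies in [-1, 1]
h(0) = -2 < 0, so the root lies in [-1, 0]
h(-0.5) = 0.875 > 0, so the root lies in [-0.5, 0]
h(-0.25) = -0.7656 < 0, so the root lies in [-0.5, -0.25]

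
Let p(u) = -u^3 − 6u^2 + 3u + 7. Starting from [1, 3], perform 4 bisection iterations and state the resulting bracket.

[1.125, 1.25]

p(2) = -19 < 0, so the root lies in [1, 2]
p(1.5) = -5.375 < 0, so the root lies in [1, 1.5]
p(1.25) = -0.578125 < 0, so the root lies in [1, 1.25]
p(1.125) = 1.3574 > 0, so the root lies in [1.125, 1.25]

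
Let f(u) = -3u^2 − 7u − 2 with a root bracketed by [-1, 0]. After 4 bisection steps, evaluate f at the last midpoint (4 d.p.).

-0.1055

u = -0.5 gives f = 0.75, positive; keep [-0.5, 0]
u = -0.25 gives f = -0.4375, negative; keep [-0.5, -0.25]
u = -0.375 gives f = 0.203125, positive; keep [-0.375, -0.25]
u = -0.3125 gives f = -0.1055, negative; keep [-0.375, -0.3125]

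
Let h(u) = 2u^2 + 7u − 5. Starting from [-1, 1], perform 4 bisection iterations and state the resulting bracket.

m = 0, h(m) = -5 (−); new bracket [0, 1]
m = 0.5, h(m) = -1 (−); new bracket [0.5, 1]
m = 0.75, h(m) = 1.375 (+); new bracket [0.5, 0.75]
m = 0.625, h(m) = 0.1562 (+); new bracket [0.5, 0.625]

[0.5, 0.625]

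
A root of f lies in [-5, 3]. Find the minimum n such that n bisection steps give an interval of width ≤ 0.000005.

21

Width after n steps is 8/2^n. Need 2^n ≥ 8/0.000005 = 1600000.
2^20 = 1048576 < 1600000 ≤ 2^21 = 2097152, so n = 21.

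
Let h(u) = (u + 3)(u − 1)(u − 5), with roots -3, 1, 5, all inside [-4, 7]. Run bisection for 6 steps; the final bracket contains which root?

5

h(1.5) = -7.875 < 0, so the root lies in [1.5, 7]
h(4.25) = -17.671875 < 0, so the root lies in [4.25, 7]
h(5.625) = 24.931641 > 0, so the root lies in [4.25, 5.625]
h(4.9375) = -1.9534 < 0, so the root lies in [4.9375, 5.625]
h(5.28125) = 9.9715 > 0, so the root lies in [4.9375, 5.28125]
h(5.109375) = 3.6449 > 0, so the root lies in [4.9375, 5.109375]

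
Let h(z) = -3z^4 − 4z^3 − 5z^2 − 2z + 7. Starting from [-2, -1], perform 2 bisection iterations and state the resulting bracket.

h(-1.5) = -2.9375 < 0, so the root lies in [-1.5, -1]
h(-1.25) = 2.175781 > 0, so the root lies in [-1.5, -1.25]

[-1.5, -1.25]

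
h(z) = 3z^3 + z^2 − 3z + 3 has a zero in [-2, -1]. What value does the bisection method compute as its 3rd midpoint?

-1.375

midpoint -1.5: h = -0.375 < 0 → [-1.5, -1]
midpoint -1.25: h = 2.453125 > 0 → [-1.5, -1.25]
midpoint -1.375: h = 1.216797 > 0 → [-1.5, -1.375]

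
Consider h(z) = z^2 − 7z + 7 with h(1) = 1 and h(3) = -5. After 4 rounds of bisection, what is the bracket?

z = 2 gives h = -3, negative; keep [1, 2]
z = 1.5 gives h = -1.25, negative; keep [1, 1.5]
z = 1.25 gives h = -0.1875, negative; keep [1, 1.25]
z = 1.125 gives h = 0.3906, positive; keep [1.125, 1.25]

[1.125, 1.25]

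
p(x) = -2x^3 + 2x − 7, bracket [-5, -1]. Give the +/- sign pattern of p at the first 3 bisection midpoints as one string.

++-

m = -3, p(m) = 41 (+); new bracket [-3, -1]
m = -2, p(m) = 5 (+); new bracket [-2, -1]
m = -1.5, p(m) = -3.25 (−); new bracket [-2, -1.5]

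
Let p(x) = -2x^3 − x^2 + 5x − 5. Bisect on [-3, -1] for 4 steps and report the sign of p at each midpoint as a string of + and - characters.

m = -2, p(m) = -3 (−); new bracket [-3, -2]
m = -2.5, p(m) = 7.5 (+); new bracket [-2.5, -2]
m = -2.25, p(m) = 1.46875 (+); new bracket [-2.25, -2]
m = -2.125, p(m) = -0.9492 (−); new bracket [-2.25, -2.125]

-++-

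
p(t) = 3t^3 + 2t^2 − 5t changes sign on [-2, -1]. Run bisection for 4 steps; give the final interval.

t = -1.5 gives p = 1.875, positive; keep [-2, -1.5]
t = -1.75 gives p = -1.203125, negative; keep [-1.75, -1.5]
t = -1.625 gives p = 0.533203, positive; keep [-1.75, -1.625]
t = -1.6875 gives p = -0.2834, negative; keep [-1.6875, -1.625]

[-1.6875, -1.625]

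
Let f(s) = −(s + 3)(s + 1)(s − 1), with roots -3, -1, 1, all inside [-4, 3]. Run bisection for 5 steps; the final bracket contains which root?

m = -0.5, f(m) = 1.875 (+); new bracket [-0.5, 3]
m = 1.25, f(m) = -2.390625 (−); new bracket [-0.5, 1.25]
m = 0.375, f(m) = 2.900391 (+); new bracket [0.375, 1.25]
m = 0.8125, f(m) = 1.2957 (+); new bracket [0.8125, 1.25]
m = 1.03125, f(m) = -0.2559 (−); new bracket [0.8125, 1.03125]

1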